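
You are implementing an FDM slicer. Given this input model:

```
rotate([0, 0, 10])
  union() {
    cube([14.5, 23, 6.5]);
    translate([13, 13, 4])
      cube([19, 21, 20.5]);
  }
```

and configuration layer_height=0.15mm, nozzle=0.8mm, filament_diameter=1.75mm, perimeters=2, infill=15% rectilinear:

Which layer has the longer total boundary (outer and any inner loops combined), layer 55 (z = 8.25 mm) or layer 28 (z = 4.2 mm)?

Layer 55 (z = 8.25): the cube does not reach this height (z outside [0, 6.5]); the cube at (13, 13) is present — its section is the full 19×21 rectangle (perimeter 80.00 mm); Combining (union): only the 19×21 cube at (13, 13) is present, so the union is just that shape — boundary = 80.00 mm; (whole slice rotated 10° about Z — lengths, areas and connectivity unchanged). So its perimeter = 80.00 mm. Layer 28 (z = 4.2): the cube (footprint 14.5×23) is included at this height (perimeter 75.00 mm); the 19×21 cube at (13, 13) contributes its full rectangle (perimeter 80.00 mm); Taking the union: the regions partially overlap (shared area 15.00 mm²), so the edge portions inside another operand are dropped and the merged outline is re-measured after clipping — boundary = 132.00 mm; (rotated 10° about Z; rotation is an isometry so areas/perimeters/island counts are preserved). So its perimeter = 132.00 mm. Layer 28 is larger (132.00 vs 80.00 mm).

layer 28 (z = 4.2 mm)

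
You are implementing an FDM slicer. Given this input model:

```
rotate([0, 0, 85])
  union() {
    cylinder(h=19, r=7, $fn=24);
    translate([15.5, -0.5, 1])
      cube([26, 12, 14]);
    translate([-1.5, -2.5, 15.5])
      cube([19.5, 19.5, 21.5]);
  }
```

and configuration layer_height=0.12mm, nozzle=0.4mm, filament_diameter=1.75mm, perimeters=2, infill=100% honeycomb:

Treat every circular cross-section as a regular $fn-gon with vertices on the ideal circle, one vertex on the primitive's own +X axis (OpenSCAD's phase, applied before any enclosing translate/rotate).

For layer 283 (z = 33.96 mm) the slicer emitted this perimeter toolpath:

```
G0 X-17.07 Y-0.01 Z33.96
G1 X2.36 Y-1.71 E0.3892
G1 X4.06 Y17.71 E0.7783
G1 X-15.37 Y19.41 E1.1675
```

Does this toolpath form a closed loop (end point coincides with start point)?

no

Start point (G0): (-17.07, -0.01). End point (last G1): the path does not return to the start — open.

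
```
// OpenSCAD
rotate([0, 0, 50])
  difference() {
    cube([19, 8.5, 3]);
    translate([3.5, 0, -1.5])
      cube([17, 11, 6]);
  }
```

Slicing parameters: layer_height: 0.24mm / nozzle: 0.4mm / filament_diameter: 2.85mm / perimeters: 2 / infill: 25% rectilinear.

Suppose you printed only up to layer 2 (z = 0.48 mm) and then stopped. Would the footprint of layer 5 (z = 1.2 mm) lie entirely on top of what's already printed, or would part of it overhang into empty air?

Compare the two slices. At z = 0.48: the cube (footprint 19×8.5) is included at this height (area 161.50 mm²); the 17×11 cube at (3.5, 0) contributes its full rectangle (area 187.00 mm²); Subtracting the remaining from the first: starting from the 19×8.5 cube (161.50 mm²), the 17×11 cube at (3.5, 0) partially overlaps it — only the 131.75 mm² overlap (of its 187.00 mm²) is removed, clipping the outline — area = 29.75 mm²; (whole slice rotated 50° about Z — lengths, areas and connectivity unchanged). At z = 1.2: the cube (footprint 19×8.5) is included at this height (area 161.50 mm²); the cube at (3.5, 0) is present — its section is the full 17×11 rectangle (area 187.00 mm²); Subtracting the remaining from the first: starting from the 19×8.5 cube (161.50 mm²), the 17×11 cube at (3.5, 0) partially overlaps it — only the 131.75 mm² overlap (of its 187.00 mm²) is removed, clipping the outline — area = 29.75 mm²; (rotated 50° about Z; rotation is an isometry so areas/perimeters/island counts are preserved). Checking containment: the cross-section at z = 1.2 is a subset of the cross-section at z = 0.48.

entirely on top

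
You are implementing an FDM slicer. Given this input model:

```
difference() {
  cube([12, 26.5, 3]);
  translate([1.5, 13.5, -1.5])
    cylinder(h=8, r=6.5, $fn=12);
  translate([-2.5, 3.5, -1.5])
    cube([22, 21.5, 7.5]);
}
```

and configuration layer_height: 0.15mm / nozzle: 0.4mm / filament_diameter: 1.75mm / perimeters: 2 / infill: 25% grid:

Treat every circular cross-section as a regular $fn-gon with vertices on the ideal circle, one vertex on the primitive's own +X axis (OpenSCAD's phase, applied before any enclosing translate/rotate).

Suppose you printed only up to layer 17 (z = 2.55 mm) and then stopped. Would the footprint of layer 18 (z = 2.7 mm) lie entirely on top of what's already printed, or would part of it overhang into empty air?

entirely on top

Compare the two slices. At z = 2.55: the 12×26.5 cube contributes its full rectangle (area 318.00 mm²); the r=6.5 cylinder at (1.5, 13.5) gives a regular 12-gon of circumradius 6.5 (constant along its height) (area = (12/2)·6.500²·sin(360°/12) = 126.75 mm²); the cube at (-2.5, 3.5) is present — its section is the full 22×21.5 rectangle (area 473.00 mm²); After the difference (first − rest): starting from the 12×26.5 cube (318.00 mm²), the r=6.5 cylinder at (1.5, 13.5) partially overlaps it — only the 82.27 mm² overlap (of its 126.75 mm²) is removed, clipping the outline; the 22×21.5 cube at (-2.5, 3.5) partially overlaps it — only the 175.73 mm² overlap (of its 473.00 mm²) is removed, clipping the outline — area = 60.00 mm². At z = 2.7: the cube is present — its section is the full 12×26.5 rectangle (area 318.00 mm²); the cylinder at (1.5, 13.5): section is a regular 12-gon, circumradius r=6.5 (area = (12/2)·6.500²·sin(360°/12) = 126.75 mm²); the cube at (-2.5, 3.5) is present — its section is the full 22×21.5 rectangle (area 473.00 mm²); After the difference (first − rest): starting from the 12×26.5 cube (318.00 mm²), the r=6.5 cylinder at (1.5, 13.5) partially overlaps it — only the 82.27 mm² overlap (of its 126.75 mm²) is removed, clipping the outline; the 22×21.5 cube at (-2.5, 3.5) partially overlaps it — only the 175.73 mm² overlap (of its 473.00 mm²) is removed, clipping the outline — area = 60.00 mm². Checking containment: the cross-section at z = 2.7 is a subset of the cross-section at z = 2.55.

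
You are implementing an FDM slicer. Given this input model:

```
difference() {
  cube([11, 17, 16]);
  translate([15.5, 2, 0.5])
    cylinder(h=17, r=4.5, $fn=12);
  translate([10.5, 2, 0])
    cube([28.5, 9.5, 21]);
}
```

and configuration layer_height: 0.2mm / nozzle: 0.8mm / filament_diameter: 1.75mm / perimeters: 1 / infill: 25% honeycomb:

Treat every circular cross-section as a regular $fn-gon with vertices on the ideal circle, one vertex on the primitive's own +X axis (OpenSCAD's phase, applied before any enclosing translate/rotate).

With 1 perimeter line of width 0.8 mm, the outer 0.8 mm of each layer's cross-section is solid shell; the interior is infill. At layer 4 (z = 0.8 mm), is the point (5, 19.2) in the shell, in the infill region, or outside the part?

At z = 0.8 mm: the cube is present — its section is the full 11×17 rectangle; the r=4.5 cylinder at (15.5, 2) contributes a regular 12-gon of circumradius 4.5; the 28.5×9.5 cube at (10.5, 2) contributes its full rectangle; After the difference (first − rest): starting from the 11×17 cube, the r=4.5 cylinder at (15.5, 2) misses the remaining region (no effect); the 28.5×9.5 cube at (10.5, 2) partially overlaps it — only the 4.75 mm² overlap (of its 270.75 mm²) is removed, clipping the outline — 1 connected region. Overall, the cross-section is a single solid region. The nearest boundary edge runs (0.00, 17.00)→(11.00, 17.00); distance from the point to it = 2.20 mm. The point is not inside any of the regions above, so it lies outside the cross-section (2.20 mm from the nearest boundary).

outside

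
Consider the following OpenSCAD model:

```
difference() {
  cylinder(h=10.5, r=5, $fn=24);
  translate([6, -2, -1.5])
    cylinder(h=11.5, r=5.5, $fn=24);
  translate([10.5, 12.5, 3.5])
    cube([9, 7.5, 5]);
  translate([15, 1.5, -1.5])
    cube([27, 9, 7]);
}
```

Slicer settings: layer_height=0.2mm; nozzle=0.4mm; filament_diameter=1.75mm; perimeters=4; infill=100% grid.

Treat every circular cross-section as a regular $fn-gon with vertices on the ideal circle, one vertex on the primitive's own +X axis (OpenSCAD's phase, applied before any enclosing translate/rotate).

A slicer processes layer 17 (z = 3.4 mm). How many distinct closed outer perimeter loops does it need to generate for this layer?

1

At z = 3.4 mm: the r=5 cylinder contributes a regular 24-gon of circumradius 5; the r=5.5 cylinder at (6, -2) gives a regular 24-gon of circumradius 5.5 (constant along its height); the cube at (10.5, 12.5) is absent (z outside [3.5, 8.5]); the cube at (15, 1.5) is present — its section is the full 27×9 rectangle; After the difference (first − rest): starting from the r=5 cylinder, the r=5.5 cylinder at (6, -2) partially overlaps it — only the 23.83 mm² overlap (of its 93.95 mm²) is removed, clipping the outline; the 27×9 cube at (15, 1.5) misses the remaining region (no effect) — 1 connected region. The result has 1 disconnected region.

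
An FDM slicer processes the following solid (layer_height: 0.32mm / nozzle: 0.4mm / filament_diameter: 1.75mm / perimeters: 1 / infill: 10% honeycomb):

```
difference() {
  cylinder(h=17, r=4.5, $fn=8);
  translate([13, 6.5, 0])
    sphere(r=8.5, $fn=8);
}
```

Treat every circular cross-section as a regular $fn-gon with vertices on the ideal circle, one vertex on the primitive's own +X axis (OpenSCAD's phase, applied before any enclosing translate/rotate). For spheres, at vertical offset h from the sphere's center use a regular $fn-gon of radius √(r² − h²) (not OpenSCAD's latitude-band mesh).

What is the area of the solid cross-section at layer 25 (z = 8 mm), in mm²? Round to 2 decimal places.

At z = 8 mm: the r=4.5 cylinder contributes a regular 8-gon of circumradius 4.5 (area = (8/2)·4.500²·sin(360°/8) = 57.28 mm²); the sphere at (13, 6.5): section is a regular 8-gon, circumradius = √(r²−h²) = √(8.5²−8²) = 2.872 (area = (8/2)·2.872²·sin(360°/8) = 23.33 mm²); Subtracting the remaining from the first: starting from the r=4.5 cylinder (57.28 mm²), the r=8.5 sphere at (13, 6.5) misses the remaining region (no effect) — area = 57.28 mm². Overall, the cross-section is a single solid region. Net area = 57.28 mm².

57.28 mm²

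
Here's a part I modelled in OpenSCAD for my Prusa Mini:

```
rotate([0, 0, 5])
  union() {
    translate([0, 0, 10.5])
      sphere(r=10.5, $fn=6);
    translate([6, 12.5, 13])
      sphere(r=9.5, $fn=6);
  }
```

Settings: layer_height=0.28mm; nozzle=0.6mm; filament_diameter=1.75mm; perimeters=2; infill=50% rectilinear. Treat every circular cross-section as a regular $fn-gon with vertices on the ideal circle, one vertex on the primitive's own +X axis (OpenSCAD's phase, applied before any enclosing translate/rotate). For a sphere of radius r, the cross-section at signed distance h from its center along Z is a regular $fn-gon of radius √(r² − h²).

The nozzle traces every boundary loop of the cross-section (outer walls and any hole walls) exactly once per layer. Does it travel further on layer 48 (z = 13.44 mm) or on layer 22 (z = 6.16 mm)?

layer 48 (z = 13.44 mm)

Layer 48 (z = 13.44): the r=10.5 sphere contributes a regular 6-gon of circumradius √(10.5²−2.94²) = 10.080 (perimeter = 2·6·10.080·sin(180°/6) = 60.48 mm); the sphere at (6, 12.5): section is a regular 6-gon, circumradius = √(r²−h²) = √(9.5²−0.44²) = 9.490 (perimeter = 2·6·9.490·sin(180°/6) = 56.94 mm); Merging all regions: the regions partially overlap (shared area 28.26 mm²), so the edge portions inside another operand are dropped and the merged outline is re-measured after clipping — boundary = 94.44 mm; (whole slice rotated 5° about Z — lengths, areas and connectivity unchanged). So its perimeter = 94.44 mm. Layer 22 (z = 6.16): the r=10.5 sphere slices to a regular 6-gon of circumradius 9.561 (√(r²−h²) with h=4.34 from center) (perimeter = 2·6·9.561·sin(180°/6) = 57.37 mm); the r=9.5 sphere at (6, 12.5) slices to a regular 6-gon of circumradius 6.593 (√(r²−h²) with h=6.84 from center) (perimeter = 2·6·6.593·sin(180°/6) = 39.56 mm); Taking the union: the regions partially overlap (shared area 4.38 mm²), so the edge portions inside another operand are dropped and the merged outline is re-measured after clipping — boundary = 87.61 mm; (rotated 5° about Z; rotation is an isometry so areas/perimeters/island counts are preserved). So its perimeter = 87.61 mm. Layer 48 is larger (94.44 vs 87.61 mm).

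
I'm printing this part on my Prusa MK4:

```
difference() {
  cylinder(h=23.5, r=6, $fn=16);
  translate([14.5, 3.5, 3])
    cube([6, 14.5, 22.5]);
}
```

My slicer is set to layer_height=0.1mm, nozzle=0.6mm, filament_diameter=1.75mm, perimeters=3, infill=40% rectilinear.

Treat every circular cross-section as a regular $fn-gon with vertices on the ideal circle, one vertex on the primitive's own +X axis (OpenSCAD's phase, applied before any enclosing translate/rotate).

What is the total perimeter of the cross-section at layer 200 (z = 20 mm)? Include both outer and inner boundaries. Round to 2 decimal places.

37.46 mm

At z = 20 mm: the cylinder: section is a regular 16-gon, circumradius r=6 (perimeter = 2·16·6.000·sin(180°/16) = 37.46 mm); the 6×14.5 cube at (14.5, 3.5) contributes its full rectangle (perimeter 41.00 mm); After the difference (first − rest): starting from the r=6 cylinder, the 6×14.5 cube at (14.5, 3.5) misses the remaining region (no effect) — boundary = 37.46 mm. Overall, the cross-section is a single solid region. Total boundary length (outer) = 37.46 mm.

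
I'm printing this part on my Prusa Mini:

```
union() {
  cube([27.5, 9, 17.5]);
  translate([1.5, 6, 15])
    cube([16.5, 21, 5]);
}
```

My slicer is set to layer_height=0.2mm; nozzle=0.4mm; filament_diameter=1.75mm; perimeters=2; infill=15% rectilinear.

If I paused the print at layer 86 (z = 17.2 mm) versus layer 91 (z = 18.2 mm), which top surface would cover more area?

layer 86 (z = 17.2 mm)

Layer 86 (z = 17.2): the cube is present — its section is the full 27.5×9 rectangle (area 247.50 mm²); the cube at (1.5, 6) (footprint 16.5×21) is included at this height (area 346.50 mm²); Taking the union: the regions partially overlap — summed areas 594.00 mm² minus the doubly-counted overlap 49.50 mm² gives 544.50 mm² — area = 544.50 mm². So its area = 544.50 mm². Layer 91 (z = 18.2): the cube is not intersected at this z (z outside [0, 17.5]); the cube at (1.5, 6) is present — its section is the full 16.5×21 rectangle (area 346.50 mm²); Combining (union): only the 16.5×21 cube at (1.5, 6) is present, so the union is just that shape — area = 346.50 mm². So its area = 346.50 mm². Layer 86 is larger (544.50 vs 346.50 mm²).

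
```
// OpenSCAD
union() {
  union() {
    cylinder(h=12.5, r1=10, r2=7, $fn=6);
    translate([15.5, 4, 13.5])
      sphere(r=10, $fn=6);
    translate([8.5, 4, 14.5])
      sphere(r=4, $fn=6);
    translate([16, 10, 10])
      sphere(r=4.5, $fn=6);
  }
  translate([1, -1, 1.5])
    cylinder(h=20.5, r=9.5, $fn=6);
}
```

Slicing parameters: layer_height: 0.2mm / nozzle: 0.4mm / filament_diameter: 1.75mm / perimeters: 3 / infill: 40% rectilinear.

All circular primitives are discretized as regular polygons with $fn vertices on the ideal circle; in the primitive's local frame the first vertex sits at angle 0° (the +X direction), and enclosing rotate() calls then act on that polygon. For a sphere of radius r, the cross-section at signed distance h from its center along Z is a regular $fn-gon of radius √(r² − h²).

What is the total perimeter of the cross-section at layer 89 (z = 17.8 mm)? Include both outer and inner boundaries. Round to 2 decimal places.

At z = 17.8 mm: the cone is absent (z outside [0, 12.5]); the r=10 sphere at (15.5, 4) contributes a regular 6-gon of circumradius √(10²−4.3²) = 9.028 (perimeter = 2·6·9.028·sin(180°/6) = 54.17 mm); the sphere at (8.5, 4): section is a regular 6-gon, circumradius = √(r²−h²) = √(4²−3.3²) = 2.261 (perimeter = 2·6·2.261·sin(180°/6) = 13.56 mm); the sphere at (16, 10) does not reach this height (|z−center|=7.800 > r=4.5); Combining (union): the regions partially overlap (shared area 12.37 mm²), so the edge portions inside another operand are dropped and the merged outline is re-measured after clipping — boundary = 54.63 mm; the r=9.5 cylinder at (1, -1) gives a regular 6-gon of circumradius 9.5 (constant along its height) (perimeter = 2·6·9.500·sin(180°/6) = 57.00 mm); Merging all regions: the regions partially overlap (shared area 7.54 mm²), so the edge portions inside another operand are dropped and the merged outline is re-measured after clipping — boundary = 94.82 mm. Overall, the cross-section is a single solid region. Total boundary length (outer) = 94.82 mm.

94.82 mm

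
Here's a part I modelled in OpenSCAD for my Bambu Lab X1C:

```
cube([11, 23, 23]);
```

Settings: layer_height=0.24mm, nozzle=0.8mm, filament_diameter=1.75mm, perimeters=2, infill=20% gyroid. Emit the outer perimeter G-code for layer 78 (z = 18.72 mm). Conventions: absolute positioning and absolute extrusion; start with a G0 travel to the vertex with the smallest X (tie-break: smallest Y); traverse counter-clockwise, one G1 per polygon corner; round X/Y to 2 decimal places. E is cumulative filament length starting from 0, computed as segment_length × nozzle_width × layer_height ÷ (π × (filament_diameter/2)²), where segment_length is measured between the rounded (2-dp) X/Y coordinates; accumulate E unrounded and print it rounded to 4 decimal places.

At z = 18.72 mm: the cube is present — its section is the full 11×23 rectangle. The outline is a single polygon with 4 vertices. Extrusion per mm of travel: 0.8 × 0.24 / (π × 0.875²) = 0.079824. Accumulating E over each segment gives final E = 5.4281.

G0 X0.00 Y0.00 Z18.72
G1 X11.00 Y0.00 E0.8781
G1 X11.00 Y23.00 E2.7140
G1 X0.00 Y23.00 E3.5921
G1 X0.00 Y0.00 E5.4281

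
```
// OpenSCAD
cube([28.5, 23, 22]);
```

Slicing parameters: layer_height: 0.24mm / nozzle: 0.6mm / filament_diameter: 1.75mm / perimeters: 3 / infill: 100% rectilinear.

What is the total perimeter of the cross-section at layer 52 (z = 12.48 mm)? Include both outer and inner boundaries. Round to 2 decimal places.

At z = 12.48 mm: the cube (footprint 28.5×23) is included at this height (perimeter 103.00 mm). Overall, the cross-section is a single solid region. Total boundary length (outer) = 103.00 mm.

103.00 mm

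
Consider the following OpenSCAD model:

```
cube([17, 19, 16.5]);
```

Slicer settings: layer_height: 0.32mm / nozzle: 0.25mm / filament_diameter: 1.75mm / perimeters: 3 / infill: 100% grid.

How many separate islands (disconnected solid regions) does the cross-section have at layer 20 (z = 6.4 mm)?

1

At z = 6.4 mm: the cube is present — its section is the full 17×19 rectangle. Overall, the cross-section is a single solid region. Island count = 1.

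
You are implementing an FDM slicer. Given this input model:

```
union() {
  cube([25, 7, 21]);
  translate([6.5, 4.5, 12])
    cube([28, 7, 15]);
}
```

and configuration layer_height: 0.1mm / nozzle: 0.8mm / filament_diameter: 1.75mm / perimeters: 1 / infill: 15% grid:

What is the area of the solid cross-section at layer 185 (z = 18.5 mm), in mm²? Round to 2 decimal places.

324.75 mm²

At z = 18.5 mm: the 25×7 cube contributes its full rectangle (area 175.00 mm²); the cube at (6.5, 4.5) (footprint 28×7) is included at this height (area 196.00 mm²); Combining (union): the regions partially overlap — summed areas 371.00 mm² minus the doubly-counted overlap 46.25 mm² gives 324.75 mm² — area = 324.75 mm². Overall, the cross-section is a single solid region. Net area = 324.75 mm².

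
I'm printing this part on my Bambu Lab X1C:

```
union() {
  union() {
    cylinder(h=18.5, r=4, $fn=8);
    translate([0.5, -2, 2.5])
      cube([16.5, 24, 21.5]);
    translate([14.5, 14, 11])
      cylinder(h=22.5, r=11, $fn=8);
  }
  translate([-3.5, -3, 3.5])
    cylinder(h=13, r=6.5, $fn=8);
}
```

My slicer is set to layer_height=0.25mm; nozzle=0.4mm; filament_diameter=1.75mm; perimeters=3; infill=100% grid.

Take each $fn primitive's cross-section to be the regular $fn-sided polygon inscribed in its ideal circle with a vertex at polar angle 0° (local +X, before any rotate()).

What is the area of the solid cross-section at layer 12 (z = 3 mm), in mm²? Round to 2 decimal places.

At z = 3 mm: the cylinder: section is a regular 8-gon, circumradius r=4 (area = (8/2)·4.000²·sin(360°/8) = 45.25 mm²); the 16.5×24 cube at (0.5, -2) contributes its full rectangle (area 396.00 mm²); the cylinder at (14.5, 14) is absent (z outside [11, 33.5]); Merging all regions: the regions partially overlap — summed areas 441.25 mm² minus the doubly-counted overlap 15.54 mm² gives 425.72 mm² — area = 425.72 mm²; the cylinder at (-3.5, -3) is not intersected at this z (z outside [3.5, 16.5]); Taking the union: only that combined region is present, so the union is just that shape — area = 425.72 mm². Overall, the cross-section is a single solid region. Net area = 425.72 mm².

425.72 mm²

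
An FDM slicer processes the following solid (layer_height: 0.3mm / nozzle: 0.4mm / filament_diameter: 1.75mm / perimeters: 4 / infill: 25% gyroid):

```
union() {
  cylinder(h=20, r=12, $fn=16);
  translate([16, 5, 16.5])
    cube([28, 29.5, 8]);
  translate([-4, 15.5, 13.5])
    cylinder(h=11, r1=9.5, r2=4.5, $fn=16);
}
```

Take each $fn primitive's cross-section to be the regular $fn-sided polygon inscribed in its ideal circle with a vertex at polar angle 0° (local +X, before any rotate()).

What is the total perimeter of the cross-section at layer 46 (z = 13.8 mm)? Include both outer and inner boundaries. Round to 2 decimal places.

103.53 mm

At z = 13.8 mm: the r=12 cylinder contributes a regular 16-gon of circumradius 12 (perimeter = 2·16·12.000·sin(180°/16) = 74.91 mm); the cube at (16, 5) does not reach this height (z outside [16.5, 24.5]); the cone at (-4, 15.5) (r1=9.5→r2=4.5) has section circumradius 9.364 here — a regular 16-gon (perimeter = 2·16·9.364·sin(180°/16) = 58.46 mm); Taking the union: the regions partially overlap (shared area 47.25 mm²), so the edge portions inside another operand are dropped and the merged outline is re-measured after clipping — boundary = 103.53 mm. Overall, the cross-section is a single solid region. Total boundary length (outer) = 103.53 mm.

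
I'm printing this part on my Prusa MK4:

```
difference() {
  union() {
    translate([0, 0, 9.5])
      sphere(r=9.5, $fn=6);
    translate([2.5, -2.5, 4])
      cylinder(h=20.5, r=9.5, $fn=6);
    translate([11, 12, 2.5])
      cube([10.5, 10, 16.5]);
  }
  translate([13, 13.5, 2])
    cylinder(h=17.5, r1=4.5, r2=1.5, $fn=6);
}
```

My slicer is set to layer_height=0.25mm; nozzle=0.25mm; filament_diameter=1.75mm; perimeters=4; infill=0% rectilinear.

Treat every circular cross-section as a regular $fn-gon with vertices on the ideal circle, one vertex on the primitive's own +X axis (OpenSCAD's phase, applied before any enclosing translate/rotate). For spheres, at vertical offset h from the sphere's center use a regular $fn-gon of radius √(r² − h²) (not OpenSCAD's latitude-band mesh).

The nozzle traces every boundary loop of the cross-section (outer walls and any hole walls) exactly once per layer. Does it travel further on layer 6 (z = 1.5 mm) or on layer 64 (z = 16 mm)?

Layer 6 (z = 1.5): the r=9.5 sphere contributes a regular 6-gon of circumradius √(9.5²−8²) = 5.123 (perimeter = 2·6·5.123·sin(180°/6) = 30.74 mm); the cylinder at (2.5, -2.5) does not reach this height (z outside [4, 24.5]); the cube at (11, 12) is absent (z outside [2.5, 19]); Merging all regions: only the r=9.5 sphere is present, so the union is just that shape — boundary = 30.74 mm; the cone at (13, 13.5) is absent (z outside [2, 19.5]); Taking the first minus the rest: none of the subtracted shapes is present at this height, so the result so far is unchanged — boundary = 30.74 mm. So its perimeter = 30.74 mm. Layer 64 (z = 16): the sphere: section is a regular 6-gon, circumradius = √(r²−h²) = √(9.5²−6.5²) = 6.928 (perimeter = 2·6·6.928·sin(180°/6) = 41.57 mm); the r=9.5 cylinder at (2.5, -2.5) contributes a regular 6-gon of circumradius 9.5 (perimeter = 2·6·9.500·sin(180°/6) = 57.00 mm); the 10.5×10 cube at (11, 12) contributes its full rectangle (perimeter 41.00 mm); Merging all regions: the regions partially overlap (shared area 114.11 mm²), so the edge portions inside another operand are dropped and the merged outline is re-measured after clipping — boundary = 99.69 mm; the cone at (13, 13.5) contributes a regular 6-gon of circumradius 2.100 (interpolated between r1=4.5 and r2=1.5 at t=0.800) (perimeter = 2·6·2.100·sin(180°/6) = 12.60 mm); Subtracting the remaining from the first: starting from that combined region, the cone at (13, 13.5) partially overlaps it — only the 10.71 mm² overlap (of its 11.46 mm²) is removed, clipping the outline — boundary = 106.24 mm. So its perimeter = 106.24 mm. Layer 64 is larger (106.24 vs 30.74 mm).

layer 64 (z = 16 mm)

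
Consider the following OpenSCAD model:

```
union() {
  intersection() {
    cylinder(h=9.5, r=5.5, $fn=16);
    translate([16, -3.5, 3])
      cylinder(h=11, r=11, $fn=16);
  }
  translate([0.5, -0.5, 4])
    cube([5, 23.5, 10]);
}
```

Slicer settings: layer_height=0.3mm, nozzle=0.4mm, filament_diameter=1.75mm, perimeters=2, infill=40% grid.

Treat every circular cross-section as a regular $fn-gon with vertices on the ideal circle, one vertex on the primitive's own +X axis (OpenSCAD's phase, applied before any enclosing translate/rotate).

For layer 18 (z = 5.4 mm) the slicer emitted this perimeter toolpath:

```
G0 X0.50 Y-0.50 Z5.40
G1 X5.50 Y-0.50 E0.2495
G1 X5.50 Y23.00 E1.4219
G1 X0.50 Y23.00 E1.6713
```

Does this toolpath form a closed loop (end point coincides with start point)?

Start point (G0): (0.50, -0.50). End point (last G1): the path does not return to the start — open.

no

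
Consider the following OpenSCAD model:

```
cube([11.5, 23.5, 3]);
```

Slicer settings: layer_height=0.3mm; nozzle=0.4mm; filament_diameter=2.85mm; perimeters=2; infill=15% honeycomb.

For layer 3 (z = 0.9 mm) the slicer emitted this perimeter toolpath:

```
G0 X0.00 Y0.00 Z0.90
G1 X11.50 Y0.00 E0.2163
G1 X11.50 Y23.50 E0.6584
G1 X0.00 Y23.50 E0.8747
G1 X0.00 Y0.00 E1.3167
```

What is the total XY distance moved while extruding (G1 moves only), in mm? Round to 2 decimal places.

70.00 mm

Sum the Euclidean lengths of each G1 segment: total = 70.00 mm.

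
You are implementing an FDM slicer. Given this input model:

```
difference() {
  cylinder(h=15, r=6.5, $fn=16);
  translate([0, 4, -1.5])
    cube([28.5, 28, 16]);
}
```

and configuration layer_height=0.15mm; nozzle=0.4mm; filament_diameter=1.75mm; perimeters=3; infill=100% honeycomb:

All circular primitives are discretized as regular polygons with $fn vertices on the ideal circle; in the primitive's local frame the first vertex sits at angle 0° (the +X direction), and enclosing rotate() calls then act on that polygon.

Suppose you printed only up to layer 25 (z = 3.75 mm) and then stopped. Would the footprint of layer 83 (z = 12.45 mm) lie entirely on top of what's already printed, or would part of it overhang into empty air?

Compare the two slices. At z = 3.75: the r=6.5 cylinder gives a regular 16-gon of circumradius 6.5 (constant along its height) (area = (16/2)·6.500²·sin(360°/16) = 129.35 mm²); the cube at (0, 4) is present — its section is the full 28.5×28 rectangle (area 798.00 mm²); Taking the first minus the rest: starting from the r=6.5 cylinder (129.35 mm²), the 28.5×28 cube at (0, 4) partially overlaps it — only the 8.46 mm² overlap (of its 798.00 mm²) is removed, clipping the outline — area = 120.88 mm². At z = 12.45: the r=6.5 cylinder gives a regular 16-gon of circumradius 6.5 (constant along its height) (area = (16/2)·6.500²·sin(360°/16) = 129.35 mm²); the cube at (0, 4) is present — its section is the full 28.5×28 rectangle (area 798.00 mm²); Taking the first minus the rest: starting from the r=6.5 cylinder (129.35 mm²), the 28.5×28 cube at (0, 4) partially overlaps it — only the 8.46 mm² overlap (of its 798.00 mm²) is removed, clipping the outline — area = 120.88 mm². Checking containment: the cross-section at z = 12.45 is a subset of the cross-section at z = 3.75.

entirely on top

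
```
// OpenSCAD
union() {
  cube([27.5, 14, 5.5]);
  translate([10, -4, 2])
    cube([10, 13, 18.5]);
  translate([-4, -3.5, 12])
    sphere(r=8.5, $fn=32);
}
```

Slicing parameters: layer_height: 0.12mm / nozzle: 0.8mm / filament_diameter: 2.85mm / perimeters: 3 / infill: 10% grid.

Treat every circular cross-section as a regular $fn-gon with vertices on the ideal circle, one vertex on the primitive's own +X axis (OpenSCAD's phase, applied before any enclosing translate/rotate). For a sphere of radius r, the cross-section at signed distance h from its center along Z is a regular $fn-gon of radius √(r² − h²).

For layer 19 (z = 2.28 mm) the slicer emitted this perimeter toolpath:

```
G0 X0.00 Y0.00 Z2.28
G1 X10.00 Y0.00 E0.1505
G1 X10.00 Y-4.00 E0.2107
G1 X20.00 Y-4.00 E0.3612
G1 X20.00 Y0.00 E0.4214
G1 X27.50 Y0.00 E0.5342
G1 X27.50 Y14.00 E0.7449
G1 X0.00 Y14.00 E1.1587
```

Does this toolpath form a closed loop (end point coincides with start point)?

Start point (G0): (0.00, 0.00). End point (last G1): the path does not return to the start — open.

no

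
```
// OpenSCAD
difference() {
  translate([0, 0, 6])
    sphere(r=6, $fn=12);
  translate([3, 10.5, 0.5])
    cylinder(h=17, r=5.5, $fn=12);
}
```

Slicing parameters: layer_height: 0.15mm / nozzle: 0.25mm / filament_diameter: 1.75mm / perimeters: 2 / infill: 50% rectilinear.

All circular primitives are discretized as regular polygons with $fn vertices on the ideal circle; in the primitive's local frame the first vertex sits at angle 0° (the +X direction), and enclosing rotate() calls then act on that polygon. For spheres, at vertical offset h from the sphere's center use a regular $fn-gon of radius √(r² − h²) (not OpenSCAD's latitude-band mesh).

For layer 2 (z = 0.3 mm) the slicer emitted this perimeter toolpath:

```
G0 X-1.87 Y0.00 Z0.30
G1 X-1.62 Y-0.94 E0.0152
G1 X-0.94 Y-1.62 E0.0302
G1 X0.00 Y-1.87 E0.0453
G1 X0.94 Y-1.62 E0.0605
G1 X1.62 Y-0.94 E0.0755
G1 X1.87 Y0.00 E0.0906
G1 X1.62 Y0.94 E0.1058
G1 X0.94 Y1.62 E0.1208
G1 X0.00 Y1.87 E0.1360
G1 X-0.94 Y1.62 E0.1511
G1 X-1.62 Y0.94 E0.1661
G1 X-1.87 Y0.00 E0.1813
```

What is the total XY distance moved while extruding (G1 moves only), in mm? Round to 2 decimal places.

11.63 mm

Sum the Euclidean lengths of each G1 segment: total = 11.63 mm.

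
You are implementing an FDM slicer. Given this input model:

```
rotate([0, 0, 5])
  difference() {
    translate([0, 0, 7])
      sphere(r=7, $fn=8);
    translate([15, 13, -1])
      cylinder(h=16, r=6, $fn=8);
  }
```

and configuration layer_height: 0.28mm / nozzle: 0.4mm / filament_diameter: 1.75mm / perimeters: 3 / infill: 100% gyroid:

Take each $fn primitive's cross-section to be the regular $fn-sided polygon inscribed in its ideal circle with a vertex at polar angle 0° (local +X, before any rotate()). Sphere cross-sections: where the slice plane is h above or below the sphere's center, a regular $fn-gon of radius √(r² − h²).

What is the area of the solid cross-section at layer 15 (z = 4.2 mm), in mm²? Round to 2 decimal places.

At z = 4.2 mm: the r=7 sphere slices to a regular 8-gon of circumradius 6.416 (√(r²−h²) with h=2.8 from center) (area = (8/2)·6.416²·sin(360°/8) = 116.42 mm²); the r=6 cylinder at (15, 13) gives a regular 8-gon of circumradius 6 (constant along its height) (area = (8/2)·6.000²·sin(360°/8) = 101.82 mm²); Taking the first minus the rest: starting from the r=7 sphere (116.42 mm²), the r=6 cylinder at (15, 13) misses the remaining region (no effect) — area = 116.42 mm²; (whole slice rotated 5° about Z — lengths, areas and connectivity unchanged). Overall, the cross-section is a single solid region. Net area = 116.42 mm².

116.42 mm²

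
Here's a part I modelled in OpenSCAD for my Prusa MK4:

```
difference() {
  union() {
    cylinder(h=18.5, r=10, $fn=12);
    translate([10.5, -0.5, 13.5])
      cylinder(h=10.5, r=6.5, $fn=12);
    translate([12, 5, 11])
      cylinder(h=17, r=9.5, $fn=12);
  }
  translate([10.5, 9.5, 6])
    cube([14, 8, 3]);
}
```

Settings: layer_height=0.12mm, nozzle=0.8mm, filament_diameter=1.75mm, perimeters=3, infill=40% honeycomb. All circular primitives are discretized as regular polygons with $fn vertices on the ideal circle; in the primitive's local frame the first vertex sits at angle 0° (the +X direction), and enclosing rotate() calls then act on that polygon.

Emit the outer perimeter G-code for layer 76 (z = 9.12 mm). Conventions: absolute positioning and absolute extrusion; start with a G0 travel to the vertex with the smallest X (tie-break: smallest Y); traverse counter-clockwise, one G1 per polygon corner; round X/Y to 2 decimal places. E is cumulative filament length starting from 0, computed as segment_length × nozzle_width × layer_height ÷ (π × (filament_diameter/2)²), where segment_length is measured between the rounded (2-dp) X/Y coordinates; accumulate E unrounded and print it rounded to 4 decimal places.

At z = 9.12 mm: the cylinder: section is a regular 12-gon, circumradius r=10; the cylinder at (10.5, -0.5) does not reach this height (z outside [13.5, 24]); the cylinder at (12, 5) is absent (z outside [11, 28]); Combining (union): only the r=10 cylinder is present, so the union is just that shape — 1 connected region; the cube at (10.5, 9.5) is not intersected at this z (z outside [6, 9]); After the difference (first − rest): none of the subtracted shapes is present at this height, so that combined region is unchanged — 1 connected region. The outline is a single polygon with 12 vertices. Extrusion per mm of travel: 0.8 × 0.12 / (π × 0.875²) = 0.039912. Accumulating E over each segment gives final E = 2.4792.

G0 X-10.00 Y0.00 Z9.12
G1 X-8.66 Y-5.00 E0.2066
G1 X-5.00 Y-8.66 E0.4132
G1 X0.00 Y-10.00 E0.6198
G1 X5.00 Y-8.66 E0.8264
G1 X8.66 Y-5.00 E1.0330
G1 X10.00 Y0.00 E1.2396
G1 X8.66 Y5.00 E1.4462
G1 X5.00 Y8.66 E1.6528
G1 X0.00 Y10.00 E1.8594
G1 X-5.00 Y8.66 E2.0660
G1 X-8.66 Y5.00 E2.2726
G1 X-10.00 Y0.00 E2.4792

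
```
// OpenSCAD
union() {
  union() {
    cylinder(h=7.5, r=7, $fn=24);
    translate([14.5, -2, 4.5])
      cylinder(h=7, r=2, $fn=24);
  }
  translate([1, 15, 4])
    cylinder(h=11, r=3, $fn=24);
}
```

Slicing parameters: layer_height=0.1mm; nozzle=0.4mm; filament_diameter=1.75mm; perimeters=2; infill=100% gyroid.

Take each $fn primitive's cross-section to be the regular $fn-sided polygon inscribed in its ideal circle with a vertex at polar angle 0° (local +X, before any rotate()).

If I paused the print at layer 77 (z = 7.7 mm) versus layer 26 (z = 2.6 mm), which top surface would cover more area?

Layer 77 (z = 7.7): the cylinder is absent (z outside [0, 7.5]); the r=2 cylinder at (14.5, -2) contributes a regular 24-gon of circumradius 2 (area = (24/2)·2.000²·sin(360°/24) = 12.42 mm²); Combining (union): only the r=2 cylinder at (14.5, -2) is present, so the union is just that shape — area = 12.42 mm²; the cylinder at (1, 15): section is a regular 24-gon, circumradius r=3 (area = (24/2)·3.000²·sin(360°/24) = 27.95 mm²); Combining (union): the 2 present regions are separate (no shared area or edge), so areas and boundary lengths simply add and each stays a separate island — area = 40.38 mm². So its area = 40.38 mm². Layer 26 (z = 2.6): the r=7 cylinder gives a regular 24-gon of circumradius 7 (constant along its height) (area = (24/2)·7.000²·sin(360°/24) = 152.19 mm²); the cylinder at (14.5, -2) does not reach this height (z outside [4.5, 11.5]); Combining (union): only the r=7 cylinder is present, so the union is just that shape — area = 152.19 mm²; the cylinder at (1, 15) does not reach this height (z outside [4, 15]); Taking the union: only the result so far is present, so the union is just that shape — area = 152.19 mm². So its area = 152.19 mm². Layer 26 is larger (152.19 vs 40.38 mm²).

layer 26 (z = 2.6 mm)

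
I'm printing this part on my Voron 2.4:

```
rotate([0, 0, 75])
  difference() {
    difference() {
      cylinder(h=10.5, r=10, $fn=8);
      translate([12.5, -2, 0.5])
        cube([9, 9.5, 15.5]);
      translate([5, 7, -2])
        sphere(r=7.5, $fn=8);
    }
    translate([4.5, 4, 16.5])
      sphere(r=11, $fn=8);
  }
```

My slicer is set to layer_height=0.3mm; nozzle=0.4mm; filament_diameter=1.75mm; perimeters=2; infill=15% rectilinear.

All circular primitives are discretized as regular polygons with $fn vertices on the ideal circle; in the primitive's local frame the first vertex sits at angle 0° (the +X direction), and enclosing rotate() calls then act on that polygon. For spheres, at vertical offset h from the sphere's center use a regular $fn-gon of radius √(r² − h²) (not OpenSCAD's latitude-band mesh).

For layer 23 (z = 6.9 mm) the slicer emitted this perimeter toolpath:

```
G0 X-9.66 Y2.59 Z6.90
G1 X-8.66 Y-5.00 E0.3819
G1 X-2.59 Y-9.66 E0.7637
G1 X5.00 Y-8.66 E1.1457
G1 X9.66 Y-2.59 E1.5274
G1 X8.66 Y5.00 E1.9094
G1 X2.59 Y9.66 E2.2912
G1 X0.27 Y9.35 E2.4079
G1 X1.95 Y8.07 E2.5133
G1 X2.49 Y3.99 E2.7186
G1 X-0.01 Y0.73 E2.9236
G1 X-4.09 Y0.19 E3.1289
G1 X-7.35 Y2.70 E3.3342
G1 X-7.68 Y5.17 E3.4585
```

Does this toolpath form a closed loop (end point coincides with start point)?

Start point (G0): (-9.66, 2.59). End point (last G1): the path does not return to the start — open.

no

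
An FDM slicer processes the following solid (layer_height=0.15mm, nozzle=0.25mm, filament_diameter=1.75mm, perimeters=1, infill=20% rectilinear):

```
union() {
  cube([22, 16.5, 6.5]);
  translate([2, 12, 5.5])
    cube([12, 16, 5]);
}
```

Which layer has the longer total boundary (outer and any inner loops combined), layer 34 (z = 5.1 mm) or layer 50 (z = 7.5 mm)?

layer 34 (z = 5.1 mm)

Layer 34 (z = 5.1): the cube (footprint 22×16.5) is included at this height (perimeter 77.00 mm); the cube at (2, 12) does not reach this height (z outside [5.5, 10.5]); Taking the union: only the 22×16.5 cube is present, so the union is just that shape — boundary = 77.00 mm. So its perimeter = 77.00 mm. Layer 50 (z = 7.5): the cube does not reach this height (z outside [0, 6.5]); the cube at (2, 12) is present — its section is the full 12×16 rectangle (perimeter 56.00 mm); Combining (union): only the 12×16 cube at (2, 12) is present, so the union is just that shape — boundary = 56.00 mm. So its perimeter = 56.00 mm. Layer 34 is larger (77.00 vs 56.00 mm).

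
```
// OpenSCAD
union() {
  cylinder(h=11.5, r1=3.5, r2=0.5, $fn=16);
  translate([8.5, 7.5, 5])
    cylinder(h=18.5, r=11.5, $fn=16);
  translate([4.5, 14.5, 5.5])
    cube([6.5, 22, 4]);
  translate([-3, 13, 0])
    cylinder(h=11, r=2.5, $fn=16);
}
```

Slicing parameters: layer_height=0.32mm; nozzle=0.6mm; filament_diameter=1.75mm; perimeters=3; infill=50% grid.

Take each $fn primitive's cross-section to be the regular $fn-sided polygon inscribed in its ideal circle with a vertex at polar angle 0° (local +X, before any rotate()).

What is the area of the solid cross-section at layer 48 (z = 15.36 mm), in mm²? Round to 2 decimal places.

404.88 mm²

At z = 15.36 mm: the cone does not reach this height (z outside [0, 11.5]); the r=11.5 cylinder at (8.5, 7.5) gives a regular 16-gon of circumradius 11.5 (constant along its height) (area = (16/2)·11.500²·sin(360°/16) = 404.88 mm²); the cube at (4.5, 14.5) is not intersected at this z (z outside [5.5, 9.5]); the cylinder at (-3, 13) does not reach this height (z outside [0, 11]); Merging all regions: only the r=11.5 cylinder at (8.5, 7.5) is present, so the union is just that shape — area = 404.88 mm². Overall, the cross-section is a single solid region. Net area = 404.88 mm².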